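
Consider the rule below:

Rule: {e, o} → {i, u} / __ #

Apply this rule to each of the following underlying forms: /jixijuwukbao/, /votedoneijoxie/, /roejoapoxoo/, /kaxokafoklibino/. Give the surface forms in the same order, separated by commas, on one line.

/jixijuwukbao/: /o/ is a mid vowel in word-final position, so it raises to [u]. → [jixijuwukbau].
/votedoneijoxie/: /e/ is a mid vowel in word-final position, so it raises to [i]. → [votedoneijoxii].
/roejoapoxoo/: /o/ is a mid vowel in word-final position, so it raises to [u]. → [roejoapoxou].
/kaxokafoklibino/: /o/ is a mid vowel in word-final position, so it raises to [u]. → [kaxokafoklibinu].

jixijuwukbau, votedoneijoxii, roejoapoxou, kaxokafoklibinu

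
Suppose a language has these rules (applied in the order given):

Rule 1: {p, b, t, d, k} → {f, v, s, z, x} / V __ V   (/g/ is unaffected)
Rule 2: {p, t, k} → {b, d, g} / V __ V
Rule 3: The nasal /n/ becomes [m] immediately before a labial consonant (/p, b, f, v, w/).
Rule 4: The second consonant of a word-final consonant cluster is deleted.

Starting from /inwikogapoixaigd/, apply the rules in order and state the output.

imwixogafoixaig

Rule 1 (intervocalic spirantization): /k/ is a stop between vowels /i/ and /o/, so it spirantizes to the fricative [x]. /p/ is a stop between vowels /a/ and /o/, so it spirantizes to the fricative [f]. /inwikogapoixaigd/ → inwixogafoixaigd.
Rule 2 (intervocalic voicing): no segment meets the environment; /inwixogafoixaigd/ is unchanged.
Rule 3 (nasal place assimilation): /n/ precedes the labial consonant /w/, so it assimilates in place to [m]. /inwixogafoixaigd/ → imwixogafoixaigd.
Rule 4 (final cluster simplification): /d/ is the second consonant of a word-final cluster /gd/, so it deletes. /imwixogafoixaigd/ → imwixogafoixaig.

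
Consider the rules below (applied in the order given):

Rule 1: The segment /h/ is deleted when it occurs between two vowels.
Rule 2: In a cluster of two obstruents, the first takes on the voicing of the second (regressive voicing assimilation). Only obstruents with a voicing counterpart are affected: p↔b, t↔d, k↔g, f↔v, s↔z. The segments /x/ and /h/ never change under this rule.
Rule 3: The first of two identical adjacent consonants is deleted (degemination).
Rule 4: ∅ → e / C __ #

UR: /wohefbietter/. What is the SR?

Rule 1 (intervocalic h-deletion): /h/ occurs between vowels /o/ and /e/, so it deletes. /wohefbietter/ → woefbietter.
Rule 2 (regressive voicing assimilation): /f/ precedes the voiced obstruent /b/, so it voices to [v] by assimilation. /woefbietter/ → woevbietter.
Rule 3 (degemination): /tt/ is a geminate; the first /t/ deletes. /woevbietter/ → woevbieter.
Rule 4 (final e-epenthesis): the form ends in the consonant /r/, so [e] is inserted word-finally. /woevbieter/ → woevbietere.

woevbietere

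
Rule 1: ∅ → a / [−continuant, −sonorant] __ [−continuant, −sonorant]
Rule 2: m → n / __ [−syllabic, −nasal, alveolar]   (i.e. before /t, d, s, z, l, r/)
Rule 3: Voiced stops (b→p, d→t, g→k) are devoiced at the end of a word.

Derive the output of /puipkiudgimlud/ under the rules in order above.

Rule 1 (stop-cluster a-epenthesis): /p/ and /k/ form a stop–stop cluster, so [a] is inserted between them. /d/ and /g/ form a stop–stop cluster, so [a] is inserted between them. /puipkiudgimlud/ → puipakiudagimlud.
Rule 2 (nasal place assimilation): /m/ precedes the alveolar consonant /l/, so it assimilates in place to [n]. /puipakiudagimlud/ → puipakiudaginlud.
Rule 3 (final devoicing): /d/ is a voiced stop in word-final position, so it devoices to [t]. /puipakiudaginlud/ → puipakiudaginlut.

puipakiudaginlut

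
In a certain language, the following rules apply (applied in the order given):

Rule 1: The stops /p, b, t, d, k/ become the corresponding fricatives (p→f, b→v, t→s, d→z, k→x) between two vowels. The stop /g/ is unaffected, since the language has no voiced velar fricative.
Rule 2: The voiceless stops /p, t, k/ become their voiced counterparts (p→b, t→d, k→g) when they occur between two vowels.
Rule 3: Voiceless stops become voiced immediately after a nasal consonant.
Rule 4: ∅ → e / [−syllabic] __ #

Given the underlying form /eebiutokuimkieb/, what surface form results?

eeviusoxuimgiebe

Rule 1 (intervocalic spirantization): /b/ is a stop between vowels /e/ and /i/, so it spirantizes to the fricative [v]. /t/ is a stop between vowels /u/ and /o/, so it spirantizes to the fricative [s]. /k/ is a stop between vowels /o/ and /u/, so it spirantizes to the fricative [x]. /eebiutokuimkieb/ → eeviusoxuimkieb.
Rule 2 (intervocalic voicing): no segment meets the environment; /eeviusoxuimkieb/ is unchanged.
Rule 3 (post-nasal voicing): /k/ is a voiceless stop immediately after the nasal /m/, so it voices to [g]. /eeviusoxuimkieb/ → eeviusoxuimgieb.
Rule 4 (final e-epenthesis): the form ends in the consonant /b/, so [e] is inserted word-finally. /eeviusoxuimgieb/ → eeviusoxuimgiebe.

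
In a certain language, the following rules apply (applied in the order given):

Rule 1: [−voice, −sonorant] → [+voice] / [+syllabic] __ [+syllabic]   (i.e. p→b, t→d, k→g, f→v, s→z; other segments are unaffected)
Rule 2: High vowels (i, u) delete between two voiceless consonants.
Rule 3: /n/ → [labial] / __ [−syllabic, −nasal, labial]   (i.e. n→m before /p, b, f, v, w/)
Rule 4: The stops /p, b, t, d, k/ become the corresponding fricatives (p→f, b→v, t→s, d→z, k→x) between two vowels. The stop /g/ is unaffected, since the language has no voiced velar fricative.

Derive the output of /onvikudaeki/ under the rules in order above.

omviguzaegi

Rule 1 (intervocalic voicing): /k/ is a voiceless obstruent between vowels /i/ and /u/, so it voices to [g]. /k/ is a voiceless obstruent between vowels /e/ and /i/, so it voices to [g]. /onvikudaeki/ → onvigudaegi.
Rule 2 (high vowel syncope): no segment meets the environment; /onvigudaegi/ is unchanged.
Rule 3 (nasal place assimilation): /n/ precedes the labial consonant /v/, so it assimilates in place to [m]. /onvigudaegi/ → omvigudaegi.
Rule 4 (intervocalic spirantization): /d/ is a stop between vowels /u/ and /a/, so it spirantizes to the fricative [z]. /omvigudaegi/ → omviguzaegi.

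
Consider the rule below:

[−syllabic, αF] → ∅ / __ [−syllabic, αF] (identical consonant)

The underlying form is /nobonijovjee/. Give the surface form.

nobonijovjee

No segment of /nobonijovjee/ meets the structural description of the rule, so the form surfaces unchanged.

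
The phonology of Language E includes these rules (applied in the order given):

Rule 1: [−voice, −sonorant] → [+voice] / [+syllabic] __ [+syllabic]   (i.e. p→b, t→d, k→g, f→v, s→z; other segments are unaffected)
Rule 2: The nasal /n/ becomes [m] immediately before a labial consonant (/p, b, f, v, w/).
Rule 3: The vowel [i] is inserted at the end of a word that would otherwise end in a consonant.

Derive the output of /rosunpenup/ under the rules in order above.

Rule 1 (intervocalic voicing): /s/ is a voiceless obstruent between vowels /o/ and /u/, so it voices to [z]. /rosunpenup/ → rozunpenup.
Rule 2 (nasal place assimilation): /n/ precedes the labial consonant /p/, so it assimilates in place to [m]. /rozunpenup/ → rozumpenup.
Rule 3 (final i-epenthesis): the form ends in the consonant /p/, so [i] is inserted word-finally. /rozumpenup/ → rozumpenupi.

rozumpenupi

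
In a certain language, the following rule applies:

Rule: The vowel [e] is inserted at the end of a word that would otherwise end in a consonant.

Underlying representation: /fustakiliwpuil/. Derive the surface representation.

the form ends in the consonant /l/, so [e] is inserted word-finally.
Surface form: [fustakiliwpuile].

fustakiliwpuile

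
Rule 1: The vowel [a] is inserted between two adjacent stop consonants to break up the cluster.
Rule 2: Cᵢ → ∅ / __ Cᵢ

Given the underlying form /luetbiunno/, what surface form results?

luetabiuno

Rule 1 (stop-cluster a-epenthesis): /t/ and /b/ form a stop–stop cluster, so [a] is inserted between them. /luetbiunno/ → luetabiunno.
Rule 2 (degemination): /nn/ is a geminate; the first /n/ deletes. /luetabiunno/ → luetabiuno.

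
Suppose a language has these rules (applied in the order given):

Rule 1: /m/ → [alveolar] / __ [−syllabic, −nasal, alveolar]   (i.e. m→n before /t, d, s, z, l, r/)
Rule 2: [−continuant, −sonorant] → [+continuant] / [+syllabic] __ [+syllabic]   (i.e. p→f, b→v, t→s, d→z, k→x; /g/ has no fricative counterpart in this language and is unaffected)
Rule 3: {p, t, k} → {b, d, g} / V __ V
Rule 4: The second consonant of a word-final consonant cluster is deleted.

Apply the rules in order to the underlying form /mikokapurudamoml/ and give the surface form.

Rule 1 (nasal place assimilation): /m/ precedes the alveolar consonant /l/, so it assimilates in place to [n]. /mikokapurudamoml/ → mikokapurudamonl.
Rule 2 (intervocalic spirantization): /k/ is a stop between vowels /i/ and /o/, so it spirantizes to the fricative [x]. /k/ is a stop between vowels /o/ and /a/, so it spirantizes to the fricative [x]. /p/ is a stop between vowels /a/ and /u/, so it spirantizes to the fricative [f]. /d/ is a stop between vowels /u/ and /a/, so it spirantizes to the fricative [z]. /mikokapurudamonl/ → mixoxafuruzamonl.
Rule 3 (intervocalic voicing): no segment meets the environment; /mixoxafuruzamonl/ is unchanged.
Rule 4 (final cluster simplification): /l/ is the second consonant of a word-final cluster /nl/, so it deletes. /mixoxafuruzamonl/ → mixoxafuruzamon.

mixoxafuruzamon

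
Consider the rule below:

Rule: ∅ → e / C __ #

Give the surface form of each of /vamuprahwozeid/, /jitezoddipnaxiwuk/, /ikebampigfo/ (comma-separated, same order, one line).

vamuprahwozeide, jitezoddipnaxiwuke, ikebampigfo

/vamuprahwozeid/: the form ends in the consonant /d/, so [e] is inserted word-finally. → [vamuprahwozeide].
/jitezoddipnaxiwuk/: the form ends in the consonant /k/, so [e] is inserted word-finally. → [jitezoddipnaxiwuke].
/ikebampigfo/: the rule's environment is not met; surfaces unchanged as [ikebampigfo].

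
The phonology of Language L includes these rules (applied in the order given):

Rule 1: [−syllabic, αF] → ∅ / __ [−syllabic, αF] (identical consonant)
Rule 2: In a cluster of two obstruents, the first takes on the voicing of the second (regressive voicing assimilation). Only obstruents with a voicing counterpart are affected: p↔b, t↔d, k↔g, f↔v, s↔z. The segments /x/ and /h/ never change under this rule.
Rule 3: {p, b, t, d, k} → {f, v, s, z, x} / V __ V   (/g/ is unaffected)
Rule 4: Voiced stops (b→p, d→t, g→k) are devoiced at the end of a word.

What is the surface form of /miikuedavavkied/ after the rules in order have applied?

Rule 1 (degemination): no segment meets the environment; /miikuedavavkied/ is unchanged.
Rule 2 (regressive voicing assimilation): /v/ precedes the voiceless obstruent /k/, so it devoices to [f] by assimilation. /miikuedavavkied/ → miikuedavafkied.
Rule 3 (intervocalic spirantization): /k/ is a stop between vowels /i/ and /u/, so it spirantizes to the fricative [x]. /d/ is a stop between vowels /e/ and /a/, so it spirantizes to the fricative [z]. /miikuedavafkied/ → miixuezavafkied.
Rule 4 (final devoicing): /d/ is a voiced stop in word-final position, so it devoices to [t]. /miixuezavafkied/ → miixuezavafkiet.

miixuezavafkiet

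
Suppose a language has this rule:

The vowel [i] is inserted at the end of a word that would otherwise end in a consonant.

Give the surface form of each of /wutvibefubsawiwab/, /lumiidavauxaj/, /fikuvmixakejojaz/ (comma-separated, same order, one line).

/wutvibefubsawiwab/: the form ends in the consonant /b/, so [i] is inserted word-finally. → [wutvibefubsawiwabi].
/lumiidavauxaj/: the form ends in the consonant /j/, so [i] is inserted word-finally. → [lumiidavauxaji].
/fikuvmixakejojaz/: the form ends in the consonant /z/, so [i] is inserted word-finally. → [fikuvmixakejojazi].

wutvibefubsawiwabi, lumiidavauxaji, fikuvmixakejojazi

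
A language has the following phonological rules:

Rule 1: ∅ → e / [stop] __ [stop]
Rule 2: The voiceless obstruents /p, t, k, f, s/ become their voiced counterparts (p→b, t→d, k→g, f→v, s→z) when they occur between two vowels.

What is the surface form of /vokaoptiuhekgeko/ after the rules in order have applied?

vogaobediuhegegego

Rule 1 (stop-cluster e-epenthesis): /p/ and /t/ form a stop–stop cluster, so [e] is inserted between them. /k/ and /g/ form a stop–stop cluster, so [e] is inserted between them. /vokaoptiuhekgeko/ → vokaopetiuhekegeko.
Rule 2 (intervocalic voicing): /k/ is a voiceless obstruent between vowels /o/ and /a/, so it voices to [g]. /p/ is a voiceless obstruent between vowels /o/ and /e/, so it voices to [b]. /t/ is a voiceless obstruent between vowels /e/ and /i/, so it voices to [d]. /k/ is a voiceless obstruent between vowels /e/ and /e/, so it voices to [g]. /k/ is a voiceless obstruent between vowels /e/ and /o/, so it voices to [g]. /vokaopetiuhekegeko/ → vogaobediuhegegego.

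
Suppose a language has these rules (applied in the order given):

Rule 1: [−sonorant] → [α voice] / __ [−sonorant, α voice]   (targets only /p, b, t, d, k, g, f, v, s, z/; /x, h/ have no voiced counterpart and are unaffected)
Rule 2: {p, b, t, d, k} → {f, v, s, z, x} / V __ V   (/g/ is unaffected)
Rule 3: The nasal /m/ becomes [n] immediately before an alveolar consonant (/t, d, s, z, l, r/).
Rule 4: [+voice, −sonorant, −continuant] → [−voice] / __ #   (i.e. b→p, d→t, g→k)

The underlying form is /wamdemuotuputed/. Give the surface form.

Rule 1 (regressive voicing assimilation): no segment meets the environment; /wamdemuotuputed/ is unchanged.
Rule 2 (intervocalic spirantization): /t/ is a stop between vowels /o/ and /u/, so it spirantizes to the fricative [s]. /p/ is a stop between vowels /u/ and /u/, so it spirantizes to the fricative [f]. /t/ is a stop between vowels /u/ and /e/, so it spirantizes to the fricative [s]. /wamdemuotuputed/ → wamdemuosufused.
Rule 3 (nasal place assimilation): /m/ precedes the alveolar consonant /d/, so it assimilates in place to [n]. /wamdemuosufused/ → wandemuosufused.
Rule 4 (final devoicing): /d/ is a voiced stop in word-final position, so it devoices to [t]. /wandemuosufused/ → wandemuosufuset.

wandemuosufuset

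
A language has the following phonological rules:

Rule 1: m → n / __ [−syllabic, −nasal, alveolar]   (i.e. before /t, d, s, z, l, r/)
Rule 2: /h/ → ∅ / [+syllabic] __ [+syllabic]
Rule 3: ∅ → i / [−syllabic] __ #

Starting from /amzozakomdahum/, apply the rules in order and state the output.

anzozakondaumi

Rule 1 (nasal place assimilation): /m/ precedes the alveolar consonant /z/, so it assimilates in place to [n]. /m/ precedes the alveolar consonant /d/, so it assimilates in place to [n]. /amzozakomdahum/ → anzozakondahum.
Rule 2 (intervocalic h-deletion): /h/ occurs between vowels /a/ and /u/, so it deletes. /anzozakondahum/ → anzozakondaum.
Rule 3 (final i-epenthesis): the form ends in the consonant /m/, so [i] is inserted word-finally. /anzozakondaum/ → anzozakondaumi.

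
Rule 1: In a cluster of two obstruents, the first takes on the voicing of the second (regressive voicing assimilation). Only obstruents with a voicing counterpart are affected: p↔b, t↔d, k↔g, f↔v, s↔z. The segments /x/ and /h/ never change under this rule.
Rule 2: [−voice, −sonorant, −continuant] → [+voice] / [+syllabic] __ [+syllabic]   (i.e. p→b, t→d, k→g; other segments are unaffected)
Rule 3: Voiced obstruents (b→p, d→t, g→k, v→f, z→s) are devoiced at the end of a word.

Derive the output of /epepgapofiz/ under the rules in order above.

Rule 1 (regressive voicing assimilation): /p/ precedes the voiced obstruent /g/, so it voices to [b] by assimilation. /epepgapofiz/ → epebgapofiz.
Rule 2 (intervocalic voicing): /p/ is a voiceless stop between vowels /e/ and /e/, so it voices to [b]. /p/ is a voiceless stop between vowels /a/ and /o/, so it voices to [b]. /epebgapofiz/ → ebebgabofiz.
Rule 3 (final devoicing): /z/ is a voiced obstruent in word-final position, so it devoices to [s]. /ebebgabofiz/ → ebebgabofis.

ebebgabofis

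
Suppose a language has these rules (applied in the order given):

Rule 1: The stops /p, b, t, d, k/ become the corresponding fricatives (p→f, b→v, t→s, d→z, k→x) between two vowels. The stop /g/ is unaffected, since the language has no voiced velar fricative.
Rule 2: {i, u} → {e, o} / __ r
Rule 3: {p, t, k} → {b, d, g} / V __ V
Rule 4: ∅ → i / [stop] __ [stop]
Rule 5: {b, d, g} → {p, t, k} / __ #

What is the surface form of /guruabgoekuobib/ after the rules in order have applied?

goruabigoexuovip

Rule 1 (intervocalic spirantization): /k/ is a stop between vowels /e/ and /u/, so it spirantizes to the fricative [x]. /b/ is a stop between vowels /o/ and /i/, so it spirantizes to the fricative [v]. /guruabgoekuobib/ → guruabgoexuovib.
Rule 2 (pre-rhotic lowering): /u/ is a high vowel immediately before /r/, so it lowers to [o]. /guruabgoexuovib/ → goruabgoexuovib.
Rule 3 (intervocalic voicing): no segment meets the environment; /goruabgoexuovib/ is unchanged.
Rule 4 (stop-cluster i-epenthesis): /b/ and /g/ form a stop–stop cluster, so [i] is inserted between them. /goruabgoexuovib/ → goruabigoexuovib.
Rule 5 (final devoicing): /b/ is a voiced stop in word-final position, so it devoices to [p]. /goruabigoexuovib/ → goruabigoexuovip.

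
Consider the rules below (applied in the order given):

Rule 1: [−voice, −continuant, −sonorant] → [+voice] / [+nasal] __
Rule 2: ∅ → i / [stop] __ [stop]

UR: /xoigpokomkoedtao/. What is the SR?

Rule 1 (post-nasal voicing): /k/ is a voiceless stop immediately after the nasal /m/, so it voices to [g]. /xoigpokomkoedtao/ → xoigpokomgoedtao.
Rule 2 (stop-cluster i-epenthesis): /g/ and /p/ form a stop–stop cluster, so [i] is inserted between them. /d/ and /t/ form a stop–stop cluster, so [i] is inserted between them. /xoigpokomgoedtao/ → xoigipokomgoeditao.

xoigipokomgoeditao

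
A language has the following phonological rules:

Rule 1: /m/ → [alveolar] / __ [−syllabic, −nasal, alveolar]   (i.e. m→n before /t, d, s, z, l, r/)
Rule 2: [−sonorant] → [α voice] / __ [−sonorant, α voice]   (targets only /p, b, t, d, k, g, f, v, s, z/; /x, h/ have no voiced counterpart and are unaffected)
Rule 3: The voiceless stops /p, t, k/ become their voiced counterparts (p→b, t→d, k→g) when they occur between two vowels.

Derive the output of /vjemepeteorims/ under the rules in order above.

vjemebedeorins

Rule 1 (nasal place assimilation): /m/ precedes the alveolar consonant /s/, so it assimilates in place to [n]. /vjemepeteorims/ → vjemepeteorins.
Rule 2 (regressive voicing assimilation): no segment meets the environment; /vjemepeteorins/ is unchanged.
Rule 3 (intervocalic voicing): /p/ is a voiceless stop between vowels /e/ and /e/, so it voices to [b]. /t/ is a voiceless stop between vowels /e/ and /e/, so it voices to [d]. /vjemepeteorins/ → vjemebedeorins.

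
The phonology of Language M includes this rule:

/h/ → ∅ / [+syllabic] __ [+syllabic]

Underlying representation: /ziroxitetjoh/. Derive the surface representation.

ziroxitetjoh

No segment of /ziroxitetjoh/ meets the structural description of the rule, so the form surfaces unchanged.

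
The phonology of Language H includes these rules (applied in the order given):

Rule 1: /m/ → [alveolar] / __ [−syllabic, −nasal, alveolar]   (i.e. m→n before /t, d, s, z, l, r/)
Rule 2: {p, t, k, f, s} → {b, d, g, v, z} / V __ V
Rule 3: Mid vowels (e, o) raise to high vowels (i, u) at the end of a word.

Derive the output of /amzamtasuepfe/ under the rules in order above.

anzantazuepfi

Rule 1 (nasal place assimilation): /m/ precedes the alveolar consonant /z/, so it assimilates in place to [n]. /m/ precedes the alveolar consonant /t/, so it assimilates in place to [n]. /amzamtasuepfe/ → anzantasuepfe.
Rule 2 (intervocalic voicing): /s/ is a voiceless obstruent between vowels /a/ and /u/, so it voices to [z]. /anzantasuepfe/ → anzantazuepfe.
Rule 3 (final vowel raising): /e/ is a mid vowel in word-final position, so it raises to [i]. /anzantazuepfe/ → anzantazuepfi.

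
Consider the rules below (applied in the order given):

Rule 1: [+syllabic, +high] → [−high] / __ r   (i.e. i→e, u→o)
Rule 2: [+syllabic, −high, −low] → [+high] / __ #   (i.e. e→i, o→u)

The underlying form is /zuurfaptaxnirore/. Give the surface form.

Rule 1 (pre-rhotic lowering): /u/ is a high vowel immediately before /r/, so it lowers to [o]. /i/ is a high vowel immediately before /r/, so it lowers to [e]. /zuurfaptaxnirore/ → zuorfaptaxnerore.
Rule 2 (final vowel raising): /e/ is a mid vowel in word-final position, so it raises to [i]. /zuorfaptaxnerore/ → zuorfaptaxnerori.

zuorfaptaxnerori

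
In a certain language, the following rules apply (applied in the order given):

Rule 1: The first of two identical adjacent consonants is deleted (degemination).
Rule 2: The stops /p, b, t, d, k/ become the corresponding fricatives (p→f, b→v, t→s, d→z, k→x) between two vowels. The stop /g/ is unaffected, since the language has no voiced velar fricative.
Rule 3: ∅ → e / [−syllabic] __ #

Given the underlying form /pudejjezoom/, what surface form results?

Rule 1 (degemination): /jj/ is a geminate; the first /j/ deletes. /pudejjezoom/ → pudejezoom.
Rule 2 (intervocalic spirantization): /d/ is a stop between vowels /u/ and /e/, so it spirantizes to the fricative [z]. /pudejezoom/ → puzejezoom.
Rule 3 (final e-epenthesis): the form ends in the consonant /m/, so [e] is inserted word-finally. /puzejezoom/ → puzejezoome.

puzejezoome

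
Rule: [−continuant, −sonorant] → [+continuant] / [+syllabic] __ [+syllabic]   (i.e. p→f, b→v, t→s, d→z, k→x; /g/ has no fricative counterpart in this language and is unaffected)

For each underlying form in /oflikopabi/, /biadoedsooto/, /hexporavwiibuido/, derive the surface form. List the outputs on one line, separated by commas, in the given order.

/oflikopabi/: /k/ is a stop between vowels /i/ and /o/, so it spirantizes to the fricative [x]. /p/ is a stop between vowels /o/ and /a/, so it spirantizes to the fricative [f]. /b/ is a stop between vowels /a/ and /i/, so it spirantizes to the fricative [v]. → [oflixofavi].
/biadoedsooto/: /d/ is a stop between vowels /a/ and /o/, so it spirantizes to the fricative [z]. /t/ is a stop between vowels /o/ and /o/, so it spirantizes to the fricative [s]. → [biazoedsooso].
/hexporavwiibuido/: /b/ is a stop between vowels /i/ and /u/, so it spirantizes to the fricative [v]. /d/ is a stop between vowels /i/ and /o/, so it spirantizes to the fricative [z]. → [hexporavwiivuizo].

oflixofavi, biazoedsooso, hexporavwiivuizo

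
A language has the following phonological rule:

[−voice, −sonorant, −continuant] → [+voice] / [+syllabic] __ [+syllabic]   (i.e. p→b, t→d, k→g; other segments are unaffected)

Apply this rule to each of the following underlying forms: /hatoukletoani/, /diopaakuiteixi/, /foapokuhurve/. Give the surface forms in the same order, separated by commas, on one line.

hadoukledoani, diobaaguideixi, foaboguhurve

/hatoukletoani/: /t/ is a voiceless stop between vowels /a/ and /o/, so it voices to [d]. /t/ is a voiceless stop between vowels /e/ and /o/, so it voices to [d]. → [hadoukledoani].
/diopaakuiteixi/: /p/ is a voiceless stop between vowels /o/ and /a/, so it voices to [b]. /k/ is a voiceless stop between vowels /a/ and /u/, so it voices to [g]. /t/ is a voiceless stop between vowels /i/ and /e/, so it voices to [d]. → [diobaaguideixi].
/foapokuhurve/: /p/ is a voiceless stop between vowels /a/ and /o/, so it voices to [b]. /k/ is a voiceless stop between vowels /o/ and /u/, so it voices to [g]. → [foaboguhurve].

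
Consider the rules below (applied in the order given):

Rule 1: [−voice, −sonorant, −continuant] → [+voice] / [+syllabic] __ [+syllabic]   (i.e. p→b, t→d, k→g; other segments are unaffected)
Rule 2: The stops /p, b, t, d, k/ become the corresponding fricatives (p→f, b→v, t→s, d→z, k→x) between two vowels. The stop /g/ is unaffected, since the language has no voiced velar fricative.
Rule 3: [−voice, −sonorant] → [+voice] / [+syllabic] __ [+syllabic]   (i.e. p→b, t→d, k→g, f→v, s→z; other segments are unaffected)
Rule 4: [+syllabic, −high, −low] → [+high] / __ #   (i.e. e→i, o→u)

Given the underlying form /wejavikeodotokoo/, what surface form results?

wejavigeozozogou

Rule 1 (intervocalic voicing): /k/ is a voiceless stop between vowels /i/ and /e/, so it voices to [g]. /t/ is a voiceless stop between vowels /o/ and /o/, so it voices to [d]. /k/ is a voiceless stop between vowels /o/ and /o/, so it voices to [g]. /wejavikeodotokoo/ → wejavigeododogoo.
Rule 2 (intervocalic spirantization): /d/ is a stop between vowels /o/ and /o/, so it spirantizes to the fricative [z]. /d/ is a stop between vowels /o/ and /o/, so it spirantizes to the fricative [z]. /wejavigeododogoo/ → wejavigeozozogoo.
Rule 3 (intervocalic voicing): no segment meets the environment; /wejavigeozozogoo/ is unchanged.
Rule 4 (final vowel raising): /o/ is a mid vowel in word-final position, so it raises to [u]. /wejavigeozozogoo/ → wejavigeozozogou.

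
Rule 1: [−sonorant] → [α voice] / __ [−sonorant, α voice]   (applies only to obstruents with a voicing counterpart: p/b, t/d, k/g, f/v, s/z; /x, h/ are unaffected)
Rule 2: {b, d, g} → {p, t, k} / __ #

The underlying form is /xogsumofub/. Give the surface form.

xoksumofup

Rule 1 (regressive voicing assimilation): /g/ precedes the voiceless obstruent /s/, so it devoices to [k] by assimilation. /xogsumofub/ → xoksumofub.
Rule 2 (final devoicing): /b/ is a voiced stop in word-final position, so it devoices to [p]. /xoksumofub/ → xoksumofup.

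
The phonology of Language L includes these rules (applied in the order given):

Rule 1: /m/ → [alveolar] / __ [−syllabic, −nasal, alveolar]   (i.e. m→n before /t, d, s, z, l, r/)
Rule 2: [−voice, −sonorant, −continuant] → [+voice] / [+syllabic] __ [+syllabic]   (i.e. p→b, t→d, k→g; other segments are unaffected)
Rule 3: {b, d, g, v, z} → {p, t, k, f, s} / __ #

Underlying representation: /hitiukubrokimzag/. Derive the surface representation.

hidiugubroginzak

Rule 1 (nasal place assimilation): /m/ precedes the alveolar consonant /z/, so it assimilates in place to [n]. /hitiukubrokimzag/ → hitiukubrokinzag.
Rule 2 (intervocalic voicing): /t/ is a voiceless stop between vowels /i/ and /i/, so it voices to [d]. /k/ is a voiceless stop between vowels /u/ and /u/, so it voices to [g]. /k/ is a voiceless stop between vowels /o/ and /i/, so it voices to [g]. /hitiukubrokinzag/ → hidiugubroginzag.
Rule 3 (final devoicing): /g/ is a voiced obstruent in word-final position, so it devoices to [k]. /hidiugubroginzag/ → hidiugubroginzak.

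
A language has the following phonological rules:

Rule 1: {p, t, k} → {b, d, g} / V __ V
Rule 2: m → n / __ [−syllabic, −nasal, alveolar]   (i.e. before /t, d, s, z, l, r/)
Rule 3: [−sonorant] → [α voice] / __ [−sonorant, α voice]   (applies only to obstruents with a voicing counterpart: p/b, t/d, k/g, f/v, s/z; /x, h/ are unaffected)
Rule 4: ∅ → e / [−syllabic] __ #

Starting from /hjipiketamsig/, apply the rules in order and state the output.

Rule 1 (intervocalic voicing): /p/ is a voiceless stop between vowels /i/ and /i/, so it voices to [b]. /k/ is a voiceless stop between vowels /i/ and /e/, so it voices to [g]. /t/ is a voiceless stop between vowels /e/ and /a/, so it voices to [d]. /hjipiketamsig/ → hjibigedamsig.
Rule 2 (nasal place assimilation): /m/ precedes the alveolar consonant /s/, so it assimilates in place to [n]. /hjibigedamsig/ → hjibigedansig.
Rule 3 (regressive voicing assimilation): no segment meets the environment; /hjibigedansig/ is unchanged.
Rule 4 (final e-epenthesis): the form ends in the consonant /g/, so [e] is inserted word-finally. /hjibigedansig/ → hjibigedansige.

hjibigedansige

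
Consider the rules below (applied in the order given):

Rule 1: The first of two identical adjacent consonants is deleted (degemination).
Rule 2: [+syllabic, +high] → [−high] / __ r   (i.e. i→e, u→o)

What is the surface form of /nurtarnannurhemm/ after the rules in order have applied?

nortarnanorhem

Rule 1 (degemination): /nn/ is a geminate; the first /n/ deletes. /mm/ is a geminate; the first /m/ deletes. /nurtarnannurhemm/ → nurtarnanurhem.
Rule 2 (pre-rhotic lowering): /u/ is a high vowel immediately before /r/, so it lowers to [o]. /u/ is a high vowel immediately before /r/, so it lowers to [o]. /nurtarnanurhem/ → nortarnanorhem.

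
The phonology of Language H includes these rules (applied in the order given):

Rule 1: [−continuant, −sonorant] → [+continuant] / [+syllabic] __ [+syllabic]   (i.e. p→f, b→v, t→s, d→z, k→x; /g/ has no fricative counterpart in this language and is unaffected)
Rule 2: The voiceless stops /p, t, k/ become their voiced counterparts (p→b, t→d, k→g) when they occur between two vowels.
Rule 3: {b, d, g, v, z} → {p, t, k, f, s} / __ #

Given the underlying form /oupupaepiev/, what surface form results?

Rule 1 (intervocalic spirantization): /p/ is a stop between vowels /u/ and /u/, so it spirantizes to the fricative [f]. /p/ is a stop between vowels /u/ and /a/, so it spirantizes to the fricative [f]. /p/ is a stop between vowels /e/ and /i/, so it spirantizes to the fricative [f]. /oupupaepiev/ → oufufaefiev.
Rule 2 (intervocalic voicing): no segment meets the environment; /oufufaefiev/ is unchanged.
Rule 3 (final devoicing): /v/ is a voiced obstruent in word-final position, so it devoices to [f]. /oufufaefiev/ → oufufaefief.

oufufaefief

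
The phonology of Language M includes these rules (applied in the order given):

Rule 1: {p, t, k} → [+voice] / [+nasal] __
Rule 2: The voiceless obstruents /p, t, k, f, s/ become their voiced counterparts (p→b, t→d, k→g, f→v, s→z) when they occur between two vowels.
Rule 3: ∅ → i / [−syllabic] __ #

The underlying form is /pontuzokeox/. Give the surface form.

ponduzogeoxi

Rule 1 (post-nasal voicing): /t/ is a voiceless stop immediately after the nasal /n/, so it voices to [d]. /pontuzokeox/ → ponduzokeox.
Rule 2 (intervocalic voicing): /k/ is a voiceless obstruent between vowels /o/ and /e/, so it voices to [g]. /ponduzokeox/ → ponduzogeox.
Rule 3 (final i-epenthesis): the form ends in the consonant /x/, so [i] is inserted word-finally. /ponduzogeox/ → ponduzogeoxi.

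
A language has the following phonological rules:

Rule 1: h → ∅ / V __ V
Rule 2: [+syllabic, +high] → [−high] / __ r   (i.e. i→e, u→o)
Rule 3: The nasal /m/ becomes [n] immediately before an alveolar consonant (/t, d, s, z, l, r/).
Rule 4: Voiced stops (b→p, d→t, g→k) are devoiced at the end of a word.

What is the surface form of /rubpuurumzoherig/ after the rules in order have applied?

rubpuorunzoerik

Rule 1 (intervocalic h-deletion): /h/ occurs between vowels /o/ and /e/, so it deletes. /rubpuurumzoherig/ → rubpuurumzoerig.
Rule 2 (pre-rhotic lowering): /u/ is a high vowel immediately before /r/, so it lowers to [o]. /rubpuurumzoerig/ → rubpuorumzoerig.
Rule 3 (nasal place assimilation): /m/ precedes the alveolar consonant /z/, so it assimilates in place to [n]. /rubpuorumzoerig/ → rubpuorunzoerig.
Rule 4 (final devoicing): /g/ is a voiced stop in word-final position, so it devoices to [k]. /rubpuorunzoerig/ → rubpuorunzoerik.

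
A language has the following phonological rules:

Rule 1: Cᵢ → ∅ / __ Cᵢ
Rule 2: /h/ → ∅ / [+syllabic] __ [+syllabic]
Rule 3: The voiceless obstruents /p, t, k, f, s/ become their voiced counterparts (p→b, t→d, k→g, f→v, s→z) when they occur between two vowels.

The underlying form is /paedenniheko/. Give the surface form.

Rule 1 (degemination): /nn/ is a geminate; the first /n/ deletes. /paedenniheko/ → paedeniheko.
Rule 2 (intervocalic h-deletion): /h/ occurs between vowels /i/ and /e/, so it deletes. /paedeniheko/ → paedenieko.
Rule 3 (intervocalic voicing): /k/ is a voiceless obstruent between vowels /e/ and /o/, so it voices to [g]. /paedenieko/ → paedeniego.

paedeniego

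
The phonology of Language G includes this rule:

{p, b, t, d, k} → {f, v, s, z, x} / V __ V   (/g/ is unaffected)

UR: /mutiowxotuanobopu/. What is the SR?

musiowxosuanovofu

/t/ is a stop between vowels /u/ and /i/, so it spirantizes to the fricative [s].
/t/ is a stop between vowels /o/ and /u/, so it spirantizes to the fricative [s].
/b/ is a stop between vowels /o/ and /o/, so it spirantizes to the fricative [v].
/p/ is a stop between vowels /o/ and /u/, so it spirantizes to the fricative [f].
Surface form: [musiowxosuanovofu].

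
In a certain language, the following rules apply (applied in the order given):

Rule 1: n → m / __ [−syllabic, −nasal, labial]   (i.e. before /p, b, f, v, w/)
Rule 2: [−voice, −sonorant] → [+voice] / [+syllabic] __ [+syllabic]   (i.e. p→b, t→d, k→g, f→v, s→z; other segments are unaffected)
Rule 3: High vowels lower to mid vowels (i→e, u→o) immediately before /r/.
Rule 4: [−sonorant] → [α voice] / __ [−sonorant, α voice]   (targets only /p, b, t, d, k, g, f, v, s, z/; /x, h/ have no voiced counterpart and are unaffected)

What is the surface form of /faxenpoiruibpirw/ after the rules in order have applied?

faxempoeruipperw

Rule 1 (nasal place assimilation): /n/ precedes the labial consonant /p/, so it assimilates in place to [m]. /faxenpoiruibpirw/ → faxempoiruibpirw.
Rule 2 (intervocalic voicing): no segment meets the environment; /faxempoiruibpirw/ is unchanged.
Rule 3 (pre-rhotic lowering): /i/ is a high vowel immediately before /r/, so it lowers to [e]. /i/ is a high vowel immediately before /r/, so it lowers to [e]. /faxempoiruibpirw/ → faxempoeruibperw.
Rule 4 (regressive voicing assimilation): /b/ precedes the voiceless obstruent /p/, so it devoices to [p] by assimilation. /faxempoeruibperw/ → faxempoeruipperw.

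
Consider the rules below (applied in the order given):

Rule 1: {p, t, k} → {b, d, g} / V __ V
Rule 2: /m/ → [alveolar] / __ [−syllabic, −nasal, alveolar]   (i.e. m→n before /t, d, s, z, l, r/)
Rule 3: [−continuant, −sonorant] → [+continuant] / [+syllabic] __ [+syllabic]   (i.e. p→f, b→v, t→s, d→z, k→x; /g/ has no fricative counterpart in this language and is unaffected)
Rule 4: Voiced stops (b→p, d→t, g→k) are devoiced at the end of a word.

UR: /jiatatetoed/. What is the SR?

Rule 1 (intervocalic voicing): /t/ is a voiceless stop between vowels /a/ and /a/, so it voices to [d]. /t/ is a voiceless stop between vowels /a/ and /e/, so it voices to [d]. /t/ is a voiceless stop between vowels /e/ and /o/, so it voices to [d]. /jiatatetoed/ → jiadadedoed.
Rule 2 (nasal place assimilation): no segment meets the environment; /jiadadedoed/ is unchanged.
Rule 3 (intervocalic spirantization): /d/ is a stop between vowels /a/ and /a/, so it spirantizes to the fricative [z]. /d/ is a stop between vowels /a/ and /e/, so it spirantizes to the fricative [z]. /d/ is a stop between vowels /e/ and /o/, so it spirantizes to the fricative [z]. /jiadadedoed/ → jiazazezoed.
Rule 4 (final devoicing): /d/ is a voiced stop in word-final position, so it devoices to [t]. /jiazazezoed/ → jiazazezoet.

jiazazezoet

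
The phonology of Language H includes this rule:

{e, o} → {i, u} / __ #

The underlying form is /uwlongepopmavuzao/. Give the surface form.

/o/ is a mid vowel in word-final position, so it raises to [u].
The other instances of /o/, /e/ do not occur in the required environment and remain unchanged.
Surface form: [uwlongepopmavuzau].

uwlongepopmavuzau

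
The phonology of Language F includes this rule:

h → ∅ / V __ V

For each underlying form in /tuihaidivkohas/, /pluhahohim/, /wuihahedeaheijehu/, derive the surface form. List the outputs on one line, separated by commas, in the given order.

/tuihaidivkohas/: /h/ occurs between vowels /i/ and /a/, so it deletes. /h/ occurs between vowels /o/ and /a/, so it deletes. → [tuiaidivkoas].
/pluhahohim/: /h/ occurs between vowels /u/ and /a/, so it deletes. /h/ occurs between vowels /a/ and /o/, so it deletes. /h/ occurs between vowels /o/ and /i/, so it deletes. → [pluaoim].
/wuihahedeaheijehu/: /h/ occurs between vowels /i/ and /a/, so it deletes. /h/ occurs between vowels /a/ and /e/, so it deletes. /h/ occurs between vowels /a/ and /e/, so it deletes. /h/ occurs between vowels /e/ and /u/, so it deletes. → [wuiaedeaeijeu].

tuiaidivkoas, pluaoim, wuiaedeaeijeu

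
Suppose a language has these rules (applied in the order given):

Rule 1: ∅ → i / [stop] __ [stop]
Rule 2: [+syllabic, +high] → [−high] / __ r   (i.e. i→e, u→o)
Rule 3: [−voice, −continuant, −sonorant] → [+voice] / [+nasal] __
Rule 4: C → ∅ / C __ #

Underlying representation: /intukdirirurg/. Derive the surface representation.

Rule 1 (stop-cluster i-epenthesis): /k/ and /d/ form a stop–stop cluster, so [i] is inserted between them. /intukdirirurg/ → intukidirirurg.
Rule 2 (pre-rhotic lowering): /i/ is a high vowel immediately before /r/, so it lowers to [e]. /i/ is a high vowel immediately before /r/, so it lowers to [e]. /u/ is a high vowel immediately before /r/, so it lowers to [o]. /intukidirirurg/ → intukidererorg.
Rule 3 (post-nasal voicing): /t/ is a voiceless stop immediately after the nasal /n/, so it voices to [d]. /intukidererorg/ → indukidererorg.
Rule 4 (final cluster simplification): /g/ is the second consonant of a word-final cluster /rg/, so it deletes. /indukidererorg/ → indukidereror.

indukidereror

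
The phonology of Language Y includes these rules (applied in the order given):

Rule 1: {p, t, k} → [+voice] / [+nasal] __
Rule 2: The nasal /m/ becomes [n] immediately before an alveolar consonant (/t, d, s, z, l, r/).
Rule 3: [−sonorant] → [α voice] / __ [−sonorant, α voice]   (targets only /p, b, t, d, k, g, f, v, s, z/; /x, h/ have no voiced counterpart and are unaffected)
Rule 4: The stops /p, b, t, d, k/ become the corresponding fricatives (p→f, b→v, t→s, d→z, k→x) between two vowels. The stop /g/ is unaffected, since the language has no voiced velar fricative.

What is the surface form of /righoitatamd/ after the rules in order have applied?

rikhoisasand

Rule 1 (post-nasal voicing): no segment meets the environment; /righoitatamd/ is unchanged.
Rule 2 (nasal place assimilation): /m/ precedes the alveolar consonant /d/, so it assimilates in place to [n]. /righoitatamd/ → righoitatand.
Rule 3 (regressive voicing assimilation): /g/ precedes the voiceless obstruent /h/, so it devoices to [k] by assimilation. /righoitatand/ → rikhoitatand.
Rule 4 (intervocalic spirantization): /t/ is a stop between vowels /i/ and /a/, so it spirantizes to the fricative [s]. /t/ is a stop between vowels /a/ and /a/, so it spirantizes to the fricative [s]. /rikhoitatand/ → rikhoisasand.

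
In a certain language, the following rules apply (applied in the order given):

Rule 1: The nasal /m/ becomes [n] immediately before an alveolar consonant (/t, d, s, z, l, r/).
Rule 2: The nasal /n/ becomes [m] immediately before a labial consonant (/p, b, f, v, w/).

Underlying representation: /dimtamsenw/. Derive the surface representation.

dintansemw

Rule 1 (nasal place assimilation): /m/ precedes the alveolar consonant /t/, so it assimilates in place to [n]. /m/ precedes the alveolar consonant /s/, so it assimilates in place to [n]. /dimtamsenw/ → dintansenw.
Rule 2 (nasal place assimilation): /n/ precedes the labial consonant /w/, so it assimilates in place to [m]. /dintansenw/ → dintansemw.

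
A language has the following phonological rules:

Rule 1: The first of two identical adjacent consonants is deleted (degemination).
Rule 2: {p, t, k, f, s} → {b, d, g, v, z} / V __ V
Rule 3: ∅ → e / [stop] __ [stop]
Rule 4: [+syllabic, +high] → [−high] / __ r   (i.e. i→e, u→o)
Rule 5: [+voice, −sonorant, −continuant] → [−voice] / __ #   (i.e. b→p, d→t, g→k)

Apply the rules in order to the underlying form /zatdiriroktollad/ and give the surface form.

Rule 1 (degemination): /ll/ is a geminate; the first /l/ deletes. /zatdiriroktollad/ → zatdiriroktolad.
Rule 2 (intervocalic voicing): no segment meets the environment; /zatdiriroktolad/ is unchanged.
Rule 3 (stop-cluster e-epenthesis): /t/ and /d/ form a stop–stop cluster, so [e] is inserted between them. /k/ and /t/ form a stop–stop cluster, so [e] is inserted between them. /zatdiriroktolad/ → zatediriroketolad.
Rule 4 (pre-rhotic lowering): /i/ is a high vowel immediately before /r/, so it lowers to [e]. /i/ is a high vowel immediately before /r/, so it lowers to [e]. /zatediriroketolad/ → zatedereroketolad.
Rule 5 (final devoicing): /d/ is a voiced stop in word-final position, so it devoices to [t]. /zatedereroketolad/ → zatedereroketolat.

zatedereroketolat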